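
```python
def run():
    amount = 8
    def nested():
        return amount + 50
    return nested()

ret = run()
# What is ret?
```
58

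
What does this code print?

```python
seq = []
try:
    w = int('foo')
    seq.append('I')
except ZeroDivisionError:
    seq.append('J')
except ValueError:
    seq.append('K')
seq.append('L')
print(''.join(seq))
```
KL

ValueError is caught by its specific handler, not ZeroDivisionError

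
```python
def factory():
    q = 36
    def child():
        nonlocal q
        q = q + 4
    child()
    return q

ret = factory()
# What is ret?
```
40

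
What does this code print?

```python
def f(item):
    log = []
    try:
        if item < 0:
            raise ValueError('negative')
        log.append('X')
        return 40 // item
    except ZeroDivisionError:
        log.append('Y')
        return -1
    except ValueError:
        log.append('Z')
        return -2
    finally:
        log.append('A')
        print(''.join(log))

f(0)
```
XYA

item=0 causes ZeroDivisionError, caught, finally prints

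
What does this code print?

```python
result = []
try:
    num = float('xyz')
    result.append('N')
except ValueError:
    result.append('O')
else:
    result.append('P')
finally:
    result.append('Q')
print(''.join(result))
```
OQ

Exception: except runs, else skipped, finally runs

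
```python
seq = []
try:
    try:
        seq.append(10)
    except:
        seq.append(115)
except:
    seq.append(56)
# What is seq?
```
[10]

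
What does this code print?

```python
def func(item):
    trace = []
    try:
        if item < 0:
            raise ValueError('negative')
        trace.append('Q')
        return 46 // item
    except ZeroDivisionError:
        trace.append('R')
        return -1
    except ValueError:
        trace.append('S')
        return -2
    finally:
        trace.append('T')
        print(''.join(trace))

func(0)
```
QRT

item=0 causes ZeroDivisionError, caught, finally prints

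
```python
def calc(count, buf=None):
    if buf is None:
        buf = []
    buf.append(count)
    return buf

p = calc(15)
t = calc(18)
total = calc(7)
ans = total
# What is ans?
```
[7]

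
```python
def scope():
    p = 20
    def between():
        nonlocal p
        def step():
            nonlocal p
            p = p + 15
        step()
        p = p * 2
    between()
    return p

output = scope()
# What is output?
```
70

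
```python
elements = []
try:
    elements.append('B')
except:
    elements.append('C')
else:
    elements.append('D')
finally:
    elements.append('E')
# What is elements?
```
['B', 'D', 'E']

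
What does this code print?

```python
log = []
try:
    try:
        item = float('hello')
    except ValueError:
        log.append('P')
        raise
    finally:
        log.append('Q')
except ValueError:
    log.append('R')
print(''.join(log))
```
PQR

finally runs before re-raised exception propagates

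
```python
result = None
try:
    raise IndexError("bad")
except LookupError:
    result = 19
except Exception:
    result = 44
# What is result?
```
19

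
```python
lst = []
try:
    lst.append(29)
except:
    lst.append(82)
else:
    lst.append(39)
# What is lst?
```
[29, 39]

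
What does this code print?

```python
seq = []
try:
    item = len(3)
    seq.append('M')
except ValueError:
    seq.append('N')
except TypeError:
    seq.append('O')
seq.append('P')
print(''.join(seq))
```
OP

TypeError is caught by its specific handler, not ValueError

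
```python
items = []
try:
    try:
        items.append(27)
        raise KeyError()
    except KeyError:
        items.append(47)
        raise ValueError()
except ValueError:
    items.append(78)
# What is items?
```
[27, 47, 78]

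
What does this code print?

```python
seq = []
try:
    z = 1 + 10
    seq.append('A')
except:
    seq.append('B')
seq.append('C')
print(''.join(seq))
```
AC

No exception, try block completes normally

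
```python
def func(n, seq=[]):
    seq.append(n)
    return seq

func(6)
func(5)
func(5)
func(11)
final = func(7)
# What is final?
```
[6, 5, 5, 11, 7]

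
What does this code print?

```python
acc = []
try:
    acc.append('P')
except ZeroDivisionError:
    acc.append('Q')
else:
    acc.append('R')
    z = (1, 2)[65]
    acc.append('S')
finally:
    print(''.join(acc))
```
PR

Try succeeds, else appends 'R', IndexError in else is uncaught, finally prints before exception propagates ('S' never appended)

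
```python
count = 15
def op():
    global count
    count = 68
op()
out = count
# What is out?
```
68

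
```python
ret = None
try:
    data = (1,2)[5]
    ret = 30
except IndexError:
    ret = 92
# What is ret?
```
92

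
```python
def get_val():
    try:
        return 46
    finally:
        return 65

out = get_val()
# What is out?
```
65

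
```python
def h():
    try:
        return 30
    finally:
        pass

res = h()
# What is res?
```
30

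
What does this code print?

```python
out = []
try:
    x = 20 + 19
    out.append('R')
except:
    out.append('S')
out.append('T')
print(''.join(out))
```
RT

No exception, try block completes normally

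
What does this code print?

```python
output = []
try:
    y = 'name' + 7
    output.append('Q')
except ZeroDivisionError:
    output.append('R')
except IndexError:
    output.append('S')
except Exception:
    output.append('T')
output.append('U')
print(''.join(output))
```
TU

TypeError not specifically caught, falls to Exception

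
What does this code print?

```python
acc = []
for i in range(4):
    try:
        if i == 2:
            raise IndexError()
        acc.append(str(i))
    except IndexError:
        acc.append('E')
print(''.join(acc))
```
01E3

Exception on i=2 caught, loop continues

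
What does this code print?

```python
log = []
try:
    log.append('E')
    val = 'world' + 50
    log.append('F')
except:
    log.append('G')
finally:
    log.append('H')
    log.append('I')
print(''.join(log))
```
EGHI

Code before exception runs, then except, then all of finally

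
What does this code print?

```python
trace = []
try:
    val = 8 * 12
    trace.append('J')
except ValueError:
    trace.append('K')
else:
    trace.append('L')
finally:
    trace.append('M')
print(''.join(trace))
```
JLM

else runs before finally when no exception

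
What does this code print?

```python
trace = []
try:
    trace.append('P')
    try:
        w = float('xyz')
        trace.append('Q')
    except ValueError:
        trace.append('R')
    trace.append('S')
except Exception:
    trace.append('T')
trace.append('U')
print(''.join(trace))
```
PRSU

Inner exception caught by inner handler, outer continues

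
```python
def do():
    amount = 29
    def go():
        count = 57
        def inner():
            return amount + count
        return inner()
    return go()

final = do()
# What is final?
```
86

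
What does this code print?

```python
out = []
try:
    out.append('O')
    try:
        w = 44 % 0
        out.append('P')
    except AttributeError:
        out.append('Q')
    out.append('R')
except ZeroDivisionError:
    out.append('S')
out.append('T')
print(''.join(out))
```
OST

Inner handler doesn't match, propagates to outer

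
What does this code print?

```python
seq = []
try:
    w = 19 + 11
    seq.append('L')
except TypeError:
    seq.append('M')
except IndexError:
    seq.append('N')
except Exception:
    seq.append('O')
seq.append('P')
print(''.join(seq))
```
LP

No exception, try block completes normally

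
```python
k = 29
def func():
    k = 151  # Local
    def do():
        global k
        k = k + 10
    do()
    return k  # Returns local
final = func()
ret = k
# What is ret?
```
39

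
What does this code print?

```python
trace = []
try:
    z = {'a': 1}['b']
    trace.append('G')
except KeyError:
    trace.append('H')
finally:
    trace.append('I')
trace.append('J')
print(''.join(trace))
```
HIJ

finally always runs, even after exception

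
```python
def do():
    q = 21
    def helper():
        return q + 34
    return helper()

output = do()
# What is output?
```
55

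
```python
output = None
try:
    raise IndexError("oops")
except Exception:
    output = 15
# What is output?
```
15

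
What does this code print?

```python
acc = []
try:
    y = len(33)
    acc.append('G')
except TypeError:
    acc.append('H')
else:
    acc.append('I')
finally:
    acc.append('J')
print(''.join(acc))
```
HJ

Exception: except runs, else skipped, finally runs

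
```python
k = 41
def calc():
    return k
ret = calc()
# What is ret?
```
41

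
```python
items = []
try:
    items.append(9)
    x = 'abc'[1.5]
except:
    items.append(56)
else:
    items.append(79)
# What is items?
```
[9, 56]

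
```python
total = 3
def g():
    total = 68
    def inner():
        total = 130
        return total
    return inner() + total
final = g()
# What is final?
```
198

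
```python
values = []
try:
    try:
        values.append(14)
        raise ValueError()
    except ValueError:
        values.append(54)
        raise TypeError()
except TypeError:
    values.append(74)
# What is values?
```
[14, 54, 74]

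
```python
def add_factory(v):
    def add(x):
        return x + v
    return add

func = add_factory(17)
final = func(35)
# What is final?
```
52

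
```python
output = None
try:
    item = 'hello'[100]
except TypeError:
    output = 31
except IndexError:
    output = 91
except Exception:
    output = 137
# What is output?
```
91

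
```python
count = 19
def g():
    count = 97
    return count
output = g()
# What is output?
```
97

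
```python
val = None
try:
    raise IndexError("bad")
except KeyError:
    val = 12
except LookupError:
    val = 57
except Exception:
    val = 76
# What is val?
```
57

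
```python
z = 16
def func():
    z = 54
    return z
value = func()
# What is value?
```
54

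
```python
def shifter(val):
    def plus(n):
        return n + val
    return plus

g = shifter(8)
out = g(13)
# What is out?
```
21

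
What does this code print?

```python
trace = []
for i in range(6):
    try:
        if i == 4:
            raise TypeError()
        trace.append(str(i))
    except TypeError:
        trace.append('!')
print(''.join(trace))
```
0123!5

Exception on i=4 caught, loop continues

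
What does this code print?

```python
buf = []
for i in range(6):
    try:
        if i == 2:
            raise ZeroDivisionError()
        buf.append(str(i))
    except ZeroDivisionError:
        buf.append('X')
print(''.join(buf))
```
01X345

Exception on i=2 caught, loop continues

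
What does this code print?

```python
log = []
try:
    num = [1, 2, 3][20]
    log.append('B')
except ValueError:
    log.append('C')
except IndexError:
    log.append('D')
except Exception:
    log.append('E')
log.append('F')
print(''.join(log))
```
DF

IndexError matches before generic Exception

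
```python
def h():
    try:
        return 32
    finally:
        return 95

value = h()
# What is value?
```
95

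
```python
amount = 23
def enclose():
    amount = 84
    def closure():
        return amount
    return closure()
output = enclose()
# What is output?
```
84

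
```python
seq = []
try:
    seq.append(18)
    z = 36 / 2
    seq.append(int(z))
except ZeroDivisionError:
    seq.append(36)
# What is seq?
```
[18, 18]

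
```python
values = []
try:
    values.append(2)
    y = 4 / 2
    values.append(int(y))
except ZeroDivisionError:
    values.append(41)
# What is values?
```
[2, 2]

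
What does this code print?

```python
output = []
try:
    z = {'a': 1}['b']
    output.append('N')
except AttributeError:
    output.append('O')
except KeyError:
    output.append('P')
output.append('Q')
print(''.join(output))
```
PQ

KeyError is caught by its specific handler, not AttributeError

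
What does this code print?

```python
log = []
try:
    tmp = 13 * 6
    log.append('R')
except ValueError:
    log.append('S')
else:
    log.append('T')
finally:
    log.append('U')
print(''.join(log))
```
RTU

else runs before finally when no exception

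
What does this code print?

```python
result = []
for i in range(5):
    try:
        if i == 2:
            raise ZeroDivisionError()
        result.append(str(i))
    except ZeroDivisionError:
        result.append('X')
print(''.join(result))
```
01X34

Exception on i=2 caught, loop continues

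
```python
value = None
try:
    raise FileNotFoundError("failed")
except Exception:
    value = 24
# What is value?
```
24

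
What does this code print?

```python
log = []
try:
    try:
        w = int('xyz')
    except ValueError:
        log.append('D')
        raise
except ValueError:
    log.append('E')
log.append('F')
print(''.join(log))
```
DEF

raise without argument re-raises current exception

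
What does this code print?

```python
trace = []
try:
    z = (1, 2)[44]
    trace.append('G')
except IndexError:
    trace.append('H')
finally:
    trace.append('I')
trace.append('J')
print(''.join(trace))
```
HIJ

finally always runs, even after exception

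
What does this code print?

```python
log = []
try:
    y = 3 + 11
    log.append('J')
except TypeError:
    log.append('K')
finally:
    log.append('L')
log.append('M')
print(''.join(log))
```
JLM

finally runs after normal execution too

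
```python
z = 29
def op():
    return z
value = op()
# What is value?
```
29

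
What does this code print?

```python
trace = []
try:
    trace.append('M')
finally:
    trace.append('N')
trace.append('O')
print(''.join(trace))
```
MNO

try/finally without except, no exception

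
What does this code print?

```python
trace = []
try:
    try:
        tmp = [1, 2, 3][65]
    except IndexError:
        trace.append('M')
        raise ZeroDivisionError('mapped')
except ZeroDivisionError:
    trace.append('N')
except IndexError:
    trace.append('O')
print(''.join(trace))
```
MN

New ZeroDivisionError raised, caught by outer ZeroDivisionError handler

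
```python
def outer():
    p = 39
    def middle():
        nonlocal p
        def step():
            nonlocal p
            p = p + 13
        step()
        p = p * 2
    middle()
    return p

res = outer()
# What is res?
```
104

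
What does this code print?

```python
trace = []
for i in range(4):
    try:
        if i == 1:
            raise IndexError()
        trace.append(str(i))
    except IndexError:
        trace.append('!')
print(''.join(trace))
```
0!23

Exception on i=1 caught, loop continues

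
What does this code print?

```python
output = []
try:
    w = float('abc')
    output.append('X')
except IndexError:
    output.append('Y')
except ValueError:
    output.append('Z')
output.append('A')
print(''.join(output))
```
ZA

ValueError is caught by its specific handler, not IndexError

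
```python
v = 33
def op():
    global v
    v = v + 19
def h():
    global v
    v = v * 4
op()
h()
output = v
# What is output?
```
208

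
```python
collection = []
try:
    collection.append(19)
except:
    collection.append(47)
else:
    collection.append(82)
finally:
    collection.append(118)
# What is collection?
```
[19, 82, 118]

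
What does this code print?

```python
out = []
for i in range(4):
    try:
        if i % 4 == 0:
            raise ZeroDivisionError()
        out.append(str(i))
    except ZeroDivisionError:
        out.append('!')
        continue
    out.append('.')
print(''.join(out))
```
!1.2.3.

continue in except skips rest of loop body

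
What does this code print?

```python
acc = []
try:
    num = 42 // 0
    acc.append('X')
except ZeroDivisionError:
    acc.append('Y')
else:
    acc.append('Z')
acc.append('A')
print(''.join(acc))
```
YA

else block skipped when exception is caught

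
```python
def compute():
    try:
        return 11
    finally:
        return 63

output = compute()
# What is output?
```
63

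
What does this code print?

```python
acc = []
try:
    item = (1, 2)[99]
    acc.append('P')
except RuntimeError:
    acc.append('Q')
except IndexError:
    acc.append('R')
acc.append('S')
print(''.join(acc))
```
RS

IndexError is caught by its specific handler, not RuntimeError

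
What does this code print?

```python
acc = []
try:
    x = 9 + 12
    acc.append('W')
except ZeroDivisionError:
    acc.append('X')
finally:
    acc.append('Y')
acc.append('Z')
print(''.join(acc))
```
WYZ

finally runs after normal execution too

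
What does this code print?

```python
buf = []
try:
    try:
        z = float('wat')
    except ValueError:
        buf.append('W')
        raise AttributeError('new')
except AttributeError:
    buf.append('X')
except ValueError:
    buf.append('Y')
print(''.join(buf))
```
WX

New AttributeError raised, caught by outer AttributeError handler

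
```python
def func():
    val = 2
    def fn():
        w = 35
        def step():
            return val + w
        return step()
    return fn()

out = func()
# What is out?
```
37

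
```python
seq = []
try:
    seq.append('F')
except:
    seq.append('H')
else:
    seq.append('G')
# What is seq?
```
['F', 'G']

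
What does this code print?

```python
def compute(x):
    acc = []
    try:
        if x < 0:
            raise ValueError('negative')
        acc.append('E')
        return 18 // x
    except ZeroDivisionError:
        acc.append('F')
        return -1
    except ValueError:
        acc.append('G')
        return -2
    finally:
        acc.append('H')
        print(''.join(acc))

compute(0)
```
EFH

x=0 causes ZeroDivisionError, caught, finally prints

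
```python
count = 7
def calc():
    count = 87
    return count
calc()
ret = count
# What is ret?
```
7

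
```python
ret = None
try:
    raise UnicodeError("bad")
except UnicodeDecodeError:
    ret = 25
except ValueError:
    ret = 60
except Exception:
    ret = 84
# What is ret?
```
60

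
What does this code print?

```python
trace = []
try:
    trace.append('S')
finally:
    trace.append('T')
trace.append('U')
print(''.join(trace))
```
STU

try/finally without except, no exception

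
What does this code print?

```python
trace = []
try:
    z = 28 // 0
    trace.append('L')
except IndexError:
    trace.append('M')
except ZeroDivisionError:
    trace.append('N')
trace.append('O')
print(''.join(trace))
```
NO

ZeroDivisionError is caught by its specific handler, not IndexError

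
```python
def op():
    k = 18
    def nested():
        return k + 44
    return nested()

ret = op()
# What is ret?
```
62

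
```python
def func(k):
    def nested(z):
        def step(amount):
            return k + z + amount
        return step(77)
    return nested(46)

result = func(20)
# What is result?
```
143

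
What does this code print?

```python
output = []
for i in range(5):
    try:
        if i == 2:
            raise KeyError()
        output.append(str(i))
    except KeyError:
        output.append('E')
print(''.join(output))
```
01E34

Exception on i=2 caught, loop continues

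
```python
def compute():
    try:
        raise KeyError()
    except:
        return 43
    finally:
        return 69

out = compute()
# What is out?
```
69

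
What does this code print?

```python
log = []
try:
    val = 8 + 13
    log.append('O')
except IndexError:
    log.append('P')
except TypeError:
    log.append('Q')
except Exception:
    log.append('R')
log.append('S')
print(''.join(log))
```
OS

No exception, try block completes normally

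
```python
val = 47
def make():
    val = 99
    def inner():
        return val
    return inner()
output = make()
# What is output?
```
99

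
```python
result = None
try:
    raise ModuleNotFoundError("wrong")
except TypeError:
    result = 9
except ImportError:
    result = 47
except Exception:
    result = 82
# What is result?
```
47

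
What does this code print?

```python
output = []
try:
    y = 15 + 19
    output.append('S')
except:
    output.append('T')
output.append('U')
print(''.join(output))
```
SU

No exception, try block completes normally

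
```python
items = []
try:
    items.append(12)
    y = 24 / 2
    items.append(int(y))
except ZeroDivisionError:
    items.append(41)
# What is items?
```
[12, 12]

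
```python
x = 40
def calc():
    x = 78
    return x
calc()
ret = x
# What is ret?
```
40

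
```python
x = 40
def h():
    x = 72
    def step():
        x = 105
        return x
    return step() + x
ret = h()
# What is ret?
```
177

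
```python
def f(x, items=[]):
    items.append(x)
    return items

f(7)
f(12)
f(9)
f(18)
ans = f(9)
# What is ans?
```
[7, 12, 9, 18, 9]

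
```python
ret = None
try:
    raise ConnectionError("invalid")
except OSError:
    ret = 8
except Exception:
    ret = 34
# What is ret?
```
8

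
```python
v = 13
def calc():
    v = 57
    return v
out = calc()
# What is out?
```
57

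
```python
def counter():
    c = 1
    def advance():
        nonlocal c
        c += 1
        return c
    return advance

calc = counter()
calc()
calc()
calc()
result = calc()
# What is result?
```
5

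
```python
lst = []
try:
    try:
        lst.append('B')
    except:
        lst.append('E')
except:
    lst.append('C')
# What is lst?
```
['B']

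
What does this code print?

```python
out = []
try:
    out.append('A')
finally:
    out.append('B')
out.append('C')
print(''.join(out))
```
ABC

try/finally without except, no exception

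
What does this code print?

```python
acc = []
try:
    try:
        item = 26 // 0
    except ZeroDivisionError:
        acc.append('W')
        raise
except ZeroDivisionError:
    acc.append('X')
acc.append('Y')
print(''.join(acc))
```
WXY

raise without argument re-raises current exception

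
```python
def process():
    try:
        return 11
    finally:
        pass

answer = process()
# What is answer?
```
11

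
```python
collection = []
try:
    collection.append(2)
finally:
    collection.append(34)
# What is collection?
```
[2, 34]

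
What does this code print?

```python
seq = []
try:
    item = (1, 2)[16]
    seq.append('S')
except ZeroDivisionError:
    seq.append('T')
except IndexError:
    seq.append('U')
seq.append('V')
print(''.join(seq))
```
UV

IndexError is caught by its specific handler, not ZeroDivisionError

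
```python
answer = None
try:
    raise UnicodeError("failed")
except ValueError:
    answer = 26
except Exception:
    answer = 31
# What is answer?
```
26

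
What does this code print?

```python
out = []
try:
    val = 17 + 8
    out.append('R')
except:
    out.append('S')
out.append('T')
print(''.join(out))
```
RT

No exception, try block completes normally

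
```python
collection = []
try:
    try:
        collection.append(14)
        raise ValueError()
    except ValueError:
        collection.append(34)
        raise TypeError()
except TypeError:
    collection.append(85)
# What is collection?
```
[14, 34, 85]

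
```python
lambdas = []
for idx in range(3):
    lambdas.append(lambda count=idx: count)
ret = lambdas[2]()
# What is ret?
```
2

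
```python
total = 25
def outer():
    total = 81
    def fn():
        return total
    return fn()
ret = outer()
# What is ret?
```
81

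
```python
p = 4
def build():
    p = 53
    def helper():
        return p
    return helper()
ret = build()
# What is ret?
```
53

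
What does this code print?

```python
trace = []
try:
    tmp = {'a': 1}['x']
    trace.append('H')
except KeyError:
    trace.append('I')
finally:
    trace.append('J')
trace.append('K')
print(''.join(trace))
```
IJK

finally always runs, even after exception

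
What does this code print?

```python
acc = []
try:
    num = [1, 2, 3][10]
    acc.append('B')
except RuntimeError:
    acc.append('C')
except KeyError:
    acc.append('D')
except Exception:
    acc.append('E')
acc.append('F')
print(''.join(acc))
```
EF

IndexError not specifically caught, falls to Exception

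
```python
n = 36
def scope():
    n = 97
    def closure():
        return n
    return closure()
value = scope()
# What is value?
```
97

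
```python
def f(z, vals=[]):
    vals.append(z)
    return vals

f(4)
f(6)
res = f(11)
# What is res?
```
[4, 6, 11]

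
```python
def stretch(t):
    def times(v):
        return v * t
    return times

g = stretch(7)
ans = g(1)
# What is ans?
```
7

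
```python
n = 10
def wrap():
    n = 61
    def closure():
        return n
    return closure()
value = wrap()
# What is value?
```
61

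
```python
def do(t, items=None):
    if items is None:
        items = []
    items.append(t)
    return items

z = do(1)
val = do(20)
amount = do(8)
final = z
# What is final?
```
[1]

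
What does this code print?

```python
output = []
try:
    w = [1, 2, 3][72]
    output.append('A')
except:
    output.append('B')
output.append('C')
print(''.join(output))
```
BC

Exception raised in try, caught by bare except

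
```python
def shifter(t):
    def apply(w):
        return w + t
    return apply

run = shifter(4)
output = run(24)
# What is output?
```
28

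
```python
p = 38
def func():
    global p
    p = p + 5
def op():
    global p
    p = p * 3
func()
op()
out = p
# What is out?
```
129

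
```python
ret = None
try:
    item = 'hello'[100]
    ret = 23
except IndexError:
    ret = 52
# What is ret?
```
52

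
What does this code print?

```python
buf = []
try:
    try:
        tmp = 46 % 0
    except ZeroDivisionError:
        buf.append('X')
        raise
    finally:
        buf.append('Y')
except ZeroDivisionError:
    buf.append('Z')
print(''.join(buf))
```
XYZ

finally runs before re-raised exception propagates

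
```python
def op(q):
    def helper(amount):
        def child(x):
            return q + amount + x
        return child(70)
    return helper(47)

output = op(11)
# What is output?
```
128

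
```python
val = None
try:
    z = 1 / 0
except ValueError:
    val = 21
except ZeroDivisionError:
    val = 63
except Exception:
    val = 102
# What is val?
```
63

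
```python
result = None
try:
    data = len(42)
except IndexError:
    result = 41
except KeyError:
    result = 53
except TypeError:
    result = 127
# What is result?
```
127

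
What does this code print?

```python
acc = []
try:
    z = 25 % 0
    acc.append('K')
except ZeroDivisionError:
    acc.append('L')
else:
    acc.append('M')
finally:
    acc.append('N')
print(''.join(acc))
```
LN

Exception: except runs, else skipped, finally runs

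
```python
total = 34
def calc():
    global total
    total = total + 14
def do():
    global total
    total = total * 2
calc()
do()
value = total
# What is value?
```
96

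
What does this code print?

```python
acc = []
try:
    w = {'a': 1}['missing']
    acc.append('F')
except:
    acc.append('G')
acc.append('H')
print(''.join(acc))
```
GH

Exception raised in try, caught by bare except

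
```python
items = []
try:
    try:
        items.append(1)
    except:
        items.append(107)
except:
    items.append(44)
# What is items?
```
[1]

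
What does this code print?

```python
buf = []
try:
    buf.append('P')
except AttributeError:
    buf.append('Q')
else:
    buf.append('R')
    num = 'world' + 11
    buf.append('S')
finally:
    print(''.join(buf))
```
PR

Try succeeds, else appends 'R', TypeError in else is uncaught, finally prints before exception propagates ('S' never appended)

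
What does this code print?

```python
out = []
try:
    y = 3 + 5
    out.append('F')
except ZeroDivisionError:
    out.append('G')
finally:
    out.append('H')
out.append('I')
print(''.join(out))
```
FHI

finally runs after normal execution too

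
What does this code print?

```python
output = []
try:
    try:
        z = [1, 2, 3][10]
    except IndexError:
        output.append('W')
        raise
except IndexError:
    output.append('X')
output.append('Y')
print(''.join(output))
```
WXY

raise without argument re-raises current exception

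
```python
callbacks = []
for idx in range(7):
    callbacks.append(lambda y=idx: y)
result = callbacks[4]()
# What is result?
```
4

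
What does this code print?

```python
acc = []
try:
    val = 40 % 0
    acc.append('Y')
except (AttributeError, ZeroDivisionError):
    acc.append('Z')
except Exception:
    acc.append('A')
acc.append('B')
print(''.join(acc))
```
ZB

ZeroDivisionError matches tuple containing it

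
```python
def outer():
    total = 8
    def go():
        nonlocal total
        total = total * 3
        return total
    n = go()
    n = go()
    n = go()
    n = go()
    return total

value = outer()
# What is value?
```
648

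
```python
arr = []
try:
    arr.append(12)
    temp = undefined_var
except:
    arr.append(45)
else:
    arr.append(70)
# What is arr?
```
[12, 45]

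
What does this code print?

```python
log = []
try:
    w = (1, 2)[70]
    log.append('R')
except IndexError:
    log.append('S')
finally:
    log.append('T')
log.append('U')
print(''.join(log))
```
STU

finally always runs, even after exception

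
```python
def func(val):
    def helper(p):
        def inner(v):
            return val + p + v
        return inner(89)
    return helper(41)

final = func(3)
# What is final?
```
133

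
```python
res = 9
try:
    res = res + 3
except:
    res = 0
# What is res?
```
12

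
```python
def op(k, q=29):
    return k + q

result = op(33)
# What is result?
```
62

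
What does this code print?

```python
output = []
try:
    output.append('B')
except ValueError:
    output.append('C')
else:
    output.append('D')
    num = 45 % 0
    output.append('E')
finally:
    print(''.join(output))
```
BD

Try succeeds, else appends 'D', ZeroDivisionError in else is uncaught, finally prints before exception propagates ('E' never appended)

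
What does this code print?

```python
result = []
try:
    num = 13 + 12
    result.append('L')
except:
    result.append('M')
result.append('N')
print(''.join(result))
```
LN

No exception, try block completes normally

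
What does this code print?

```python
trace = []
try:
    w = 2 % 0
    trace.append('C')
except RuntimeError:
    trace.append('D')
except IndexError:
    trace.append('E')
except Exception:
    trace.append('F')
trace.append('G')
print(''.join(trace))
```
FG

ZeroDivisionError not specifically caught, falls to Exception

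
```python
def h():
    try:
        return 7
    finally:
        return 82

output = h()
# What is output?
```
82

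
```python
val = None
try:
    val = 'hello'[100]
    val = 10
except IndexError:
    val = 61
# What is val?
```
61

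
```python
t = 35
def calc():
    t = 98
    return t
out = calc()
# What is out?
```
98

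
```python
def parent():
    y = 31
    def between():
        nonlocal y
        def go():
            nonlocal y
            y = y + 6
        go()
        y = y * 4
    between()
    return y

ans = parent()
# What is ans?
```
148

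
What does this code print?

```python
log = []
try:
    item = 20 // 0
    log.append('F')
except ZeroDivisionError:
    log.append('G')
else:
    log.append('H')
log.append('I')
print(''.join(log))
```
GI

else block skipped when exception is caught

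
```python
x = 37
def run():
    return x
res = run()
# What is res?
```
37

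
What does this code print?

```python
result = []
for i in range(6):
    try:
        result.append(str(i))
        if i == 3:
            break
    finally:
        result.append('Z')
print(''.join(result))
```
0Z1Z2Z3Z

finally runs even when breaking out of loop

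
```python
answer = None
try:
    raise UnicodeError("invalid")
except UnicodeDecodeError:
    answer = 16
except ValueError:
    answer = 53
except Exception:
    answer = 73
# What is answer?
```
53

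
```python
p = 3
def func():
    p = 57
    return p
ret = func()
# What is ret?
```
57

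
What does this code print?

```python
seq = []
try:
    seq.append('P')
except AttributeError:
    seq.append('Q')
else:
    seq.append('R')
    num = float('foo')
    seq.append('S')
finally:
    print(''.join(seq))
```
PR

Try succeeds, else appends 'R', ValueError in else is uncaught, finally prints before exception propagates ('S' never appended)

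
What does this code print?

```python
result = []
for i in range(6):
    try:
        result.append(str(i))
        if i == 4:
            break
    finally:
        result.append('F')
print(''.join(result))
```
0F1F2F3F4F

finally runs even when breaking out of loop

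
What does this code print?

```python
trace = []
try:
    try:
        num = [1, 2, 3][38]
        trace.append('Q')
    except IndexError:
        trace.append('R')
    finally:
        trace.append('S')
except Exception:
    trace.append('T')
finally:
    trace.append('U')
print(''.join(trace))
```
RSU

Both finally blocks run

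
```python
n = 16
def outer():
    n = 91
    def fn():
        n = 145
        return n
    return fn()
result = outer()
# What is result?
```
145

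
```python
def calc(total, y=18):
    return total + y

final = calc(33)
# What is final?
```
51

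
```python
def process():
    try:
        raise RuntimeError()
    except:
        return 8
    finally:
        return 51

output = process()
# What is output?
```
51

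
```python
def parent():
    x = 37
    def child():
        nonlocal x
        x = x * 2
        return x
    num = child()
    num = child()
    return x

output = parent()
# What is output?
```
148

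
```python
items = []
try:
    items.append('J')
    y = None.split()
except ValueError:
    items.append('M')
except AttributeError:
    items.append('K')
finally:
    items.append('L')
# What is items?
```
['J', 'K', 'L']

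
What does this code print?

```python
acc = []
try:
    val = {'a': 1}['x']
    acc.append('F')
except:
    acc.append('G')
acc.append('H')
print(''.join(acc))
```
GH

Exception raised in try, caught by bare except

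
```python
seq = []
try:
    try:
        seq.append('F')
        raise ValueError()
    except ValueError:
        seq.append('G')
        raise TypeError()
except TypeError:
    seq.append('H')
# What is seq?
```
['F', 'G', 'H']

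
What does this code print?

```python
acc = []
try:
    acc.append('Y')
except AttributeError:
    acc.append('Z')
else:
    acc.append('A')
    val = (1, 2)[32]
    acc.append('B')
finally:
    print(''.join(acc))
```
YA

Try succeeds, else appends 'A', IndexError in else is uncaught, finally prints before exception propagates ('B' never appended)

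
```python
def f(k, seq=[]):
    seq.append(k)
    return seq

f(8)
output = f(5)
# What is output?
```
[8, 5]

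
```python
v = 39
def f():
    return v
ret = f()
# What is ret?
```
39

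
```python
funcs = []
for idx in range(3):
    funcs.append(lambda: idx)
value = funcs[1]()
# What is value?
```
2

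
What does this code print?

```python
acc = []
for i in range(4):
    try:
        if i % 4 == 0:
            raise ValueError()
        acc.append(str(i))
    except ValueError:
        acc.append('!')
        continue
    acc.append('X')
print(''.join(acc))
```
!1X2X3X

continue in except skips rest of loop body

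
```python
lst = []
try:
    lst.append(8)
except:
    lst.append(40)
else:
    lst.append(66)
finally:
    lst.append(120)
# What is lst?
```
[8, 66, 120]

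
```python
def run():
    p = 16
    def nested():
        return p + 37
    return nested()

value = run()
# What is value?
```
53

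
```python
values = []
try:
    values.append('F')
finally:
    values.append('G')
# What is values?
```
['F', 'G']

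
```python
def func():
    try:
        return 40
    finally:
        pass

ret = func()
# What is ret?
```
40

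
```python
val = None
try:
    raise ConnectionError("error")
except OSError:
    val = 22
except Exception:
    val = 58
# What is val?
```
22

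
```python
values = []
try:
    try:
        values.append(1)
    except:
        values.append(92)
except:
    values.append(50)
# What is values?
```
[1]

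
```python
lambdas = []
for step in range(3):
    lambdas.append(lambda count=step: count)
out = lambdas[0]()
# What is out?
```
0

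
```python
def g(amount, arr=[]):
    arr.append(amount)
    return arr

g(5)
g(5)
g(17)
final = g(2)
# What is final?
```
[5, 5, 17, 2]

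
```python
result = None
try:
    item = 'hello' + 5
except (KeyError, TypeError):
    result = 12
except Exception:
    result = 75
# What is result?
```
12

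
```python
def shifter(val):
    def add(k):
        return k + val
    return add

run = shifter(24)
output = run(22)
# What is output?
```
46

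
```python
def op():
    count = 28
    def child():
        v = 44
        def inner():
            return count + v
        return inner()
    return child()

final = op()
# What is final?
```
72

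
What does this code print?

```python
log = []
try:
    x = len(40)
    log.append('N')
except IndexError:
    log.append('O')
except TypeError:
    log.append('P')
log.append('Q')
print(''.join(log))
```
PQ

TypeError is caught by its specific handler, not IndexError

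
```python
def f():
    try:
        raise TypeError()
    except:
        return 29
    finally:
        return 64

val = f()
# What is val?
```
64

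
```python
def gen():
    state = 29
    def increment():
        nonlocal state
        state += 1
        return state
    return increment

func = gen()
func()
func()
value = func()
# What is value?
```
32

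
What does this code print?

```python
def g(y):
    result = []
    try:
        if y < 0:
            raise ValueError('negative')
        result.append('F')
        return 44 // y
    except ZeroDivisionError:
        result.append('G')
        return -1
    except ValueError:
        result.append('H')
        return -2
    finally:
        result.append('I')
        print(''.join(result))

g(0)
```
FGI

y=0 causes ZeroDivisionError, caught, finally prints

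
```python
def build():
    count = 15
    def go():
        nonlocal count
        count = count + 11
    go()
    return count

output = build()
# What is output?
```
26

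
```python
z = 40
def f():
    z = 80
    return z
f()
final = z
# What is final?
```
40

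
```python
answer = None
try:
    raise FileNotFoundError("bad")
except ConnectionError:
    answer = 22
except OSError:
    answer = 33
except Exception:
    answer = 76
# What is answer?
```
33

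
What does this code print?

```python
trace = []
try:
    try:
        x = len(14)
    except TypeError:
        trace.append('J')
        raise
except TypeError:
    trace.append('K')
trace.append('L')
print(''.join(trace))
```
JKL

raise without argument re-raises current exception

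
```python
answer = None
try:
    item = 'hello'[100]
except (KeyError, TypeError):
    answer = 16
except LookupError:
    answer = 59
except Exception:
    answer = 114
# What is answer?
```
59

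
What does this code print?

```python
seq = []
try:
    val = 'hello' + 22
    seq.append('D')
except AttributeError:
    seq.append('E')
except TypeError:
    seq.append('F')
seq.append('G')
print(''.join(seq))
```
FG

TypeError is caught by its specific handler, not AttributeError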